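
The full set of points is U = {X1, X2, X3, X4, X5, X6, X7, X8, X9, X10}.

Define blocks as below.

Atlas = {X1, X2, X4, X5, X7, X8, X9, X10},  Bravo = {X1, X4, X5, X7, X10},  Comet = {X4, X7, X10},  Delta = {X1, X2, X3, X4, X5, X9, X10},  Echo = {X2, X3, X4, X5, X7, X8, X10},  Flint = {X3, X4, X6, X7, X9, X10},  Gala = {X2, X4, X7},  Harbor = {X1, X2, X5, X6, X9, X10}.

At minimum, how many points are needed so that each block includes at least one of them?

2

H = {X1, X4} meets every block (each contains at least one member of H), and |H| = 2.
No single point lies in every block, so at least 2 are needed and 2 is optimal.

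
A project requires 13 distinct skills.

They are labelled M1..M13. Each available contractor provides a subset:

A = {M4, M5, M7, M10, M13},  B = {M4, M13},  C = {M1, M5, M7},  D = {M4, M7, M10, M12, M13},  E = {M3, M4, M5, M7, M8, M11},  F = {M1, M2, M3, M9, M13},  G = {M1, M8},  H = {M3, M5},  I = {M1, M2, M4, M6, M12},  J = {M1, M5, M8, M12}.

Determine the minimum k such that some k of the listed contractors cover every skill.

4

D and E and F and I together: D ∪ E ∪ F ∪ I = {M1, M2, M3, M4, M5, M6, M7, M8, M9, M10, M11, M12, M13} — every skill is covered.
No 3 of the 10 contractors cover everything (all 120 combinations miss at least one skill), so 4 is optimal.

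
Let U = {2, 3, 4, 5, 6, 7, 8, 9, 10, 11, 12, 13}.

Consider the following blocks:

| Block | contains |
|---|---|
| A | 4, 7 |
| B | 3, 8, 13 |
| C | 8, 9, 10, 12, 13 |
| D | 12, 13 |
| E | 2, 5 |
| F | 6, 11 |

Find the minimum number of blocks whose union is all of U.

Take {A, B, C, E, F}. Their union is {2, 3, 4, 5, 6, 7, 8, 9, 10, 11, 12, 13}, which is all 12 points.
Only C contains 9, so C is forced; the remaining 7 points need at least 4 more blocks (each remaining block adds at most 2) — so at least 5 blocks are needed, and 5 is optimal.

5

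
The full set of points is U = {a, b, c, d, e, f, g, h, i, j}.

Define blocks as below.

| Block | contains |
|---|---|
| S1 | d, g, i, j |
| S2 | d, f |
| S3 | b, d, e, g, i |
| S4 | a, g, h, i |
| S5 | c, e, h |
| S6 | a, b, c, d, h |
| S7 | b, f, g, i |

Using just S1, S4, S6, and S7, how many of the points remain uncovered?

1

Union of S1, S4, S6, S7 = {a, b, c, d, f, g, h, i, j}.
Not covered: e — 1 point.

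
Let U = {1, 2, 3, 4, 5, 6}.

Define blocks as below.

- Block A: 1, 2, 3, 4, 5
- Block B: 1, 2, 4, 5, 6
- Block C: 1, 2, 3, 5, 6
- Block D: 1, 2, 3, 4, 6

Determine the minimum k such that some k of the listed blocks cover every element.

A and B cover everything between them: the union {1, 2, 3, 4, 5, 6} is all of U.
No single block has all 6 elements (the largest, A, has 5), so 2 is optimal.

2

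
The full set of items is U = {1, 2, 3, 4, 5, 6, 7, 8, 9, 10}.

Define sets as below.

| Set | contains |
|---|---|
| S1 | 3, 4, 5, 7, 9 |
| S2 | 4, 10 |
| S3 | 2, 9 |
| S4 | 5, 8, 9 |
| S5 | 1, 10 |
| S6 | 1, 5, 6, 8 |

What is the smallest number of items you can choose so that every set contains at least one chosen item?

3

The 3 items {6, 9, 10} hit every set.
The sets S2, S3, S6 are pairwise disjoint, so any hitting set needs a separate item for each — at least 3. Hence 3 is optimal.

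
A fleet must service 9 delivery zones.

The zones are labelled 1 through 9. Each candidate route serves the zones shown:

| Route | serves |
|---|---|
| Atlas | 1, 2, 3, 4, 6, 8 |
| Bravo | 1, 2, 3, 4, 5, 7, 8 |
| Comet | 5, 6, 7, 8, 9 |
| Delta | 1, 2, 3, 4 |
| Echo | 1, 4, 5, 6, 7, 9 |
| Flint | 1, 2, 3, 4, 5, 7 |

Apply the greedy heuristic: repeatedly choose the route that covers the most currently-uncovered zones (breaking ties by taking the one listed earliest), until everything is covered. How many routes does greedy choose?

2

Greedy: pick Bravo (covers 7 new) → pick Comet (covers 2 new). Total picks: 2.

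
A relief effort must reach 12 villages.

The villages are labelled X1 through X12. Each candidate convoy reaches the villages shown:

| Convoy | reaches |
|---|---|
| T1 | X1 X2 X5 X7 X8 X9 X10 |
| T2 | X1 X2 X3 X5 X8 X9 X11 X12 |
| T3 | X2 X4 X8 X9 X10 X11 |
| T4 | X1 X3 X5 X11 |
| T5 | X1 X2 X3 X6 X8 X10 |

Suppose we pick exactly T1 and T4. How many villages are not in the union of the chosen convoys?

3

Union of T1, T4 = {X1, X2, X3, X5, X7, X8, X9, X10, X11}.
Not covered: X4, X6, X12 — 3 villages.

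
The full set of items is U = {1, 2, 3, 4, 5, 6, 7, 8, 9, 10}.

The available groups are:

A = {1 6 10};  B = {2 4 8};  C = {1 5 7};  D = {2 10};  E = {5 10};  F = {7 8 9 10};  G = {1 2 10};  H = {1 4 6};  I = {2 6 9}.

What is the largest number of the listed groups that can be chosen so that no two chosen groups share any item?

2

E, H are pairwise disjoint (E={5,10}; H={1,4,6}).
Every remaining group overlaps one of these, and no 3 of the listed groups are pairwise disjoint, so 2 is the maximum.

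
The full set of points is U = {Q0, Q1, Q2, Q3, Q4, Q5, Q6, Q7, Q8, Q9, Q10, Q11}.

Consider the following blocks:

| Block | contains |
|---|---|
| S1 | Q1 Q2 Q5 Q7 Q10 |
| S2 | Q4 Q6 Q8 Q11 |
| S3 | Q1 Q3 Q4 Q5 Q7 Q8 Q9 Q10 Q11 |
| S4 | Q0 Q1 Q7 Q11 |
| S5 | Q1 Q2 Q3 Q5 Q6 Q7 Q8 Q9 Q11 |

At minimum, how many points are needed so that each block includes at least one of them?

Take H = {Q5, Q11}. Each listed block contains at least one of these, so H is a hitting set of size 2.
The blocks S1, S2 are pairwise disjoint, so any hitting set needs a separate point for each — at least 2. Hence 2 is optimal.

2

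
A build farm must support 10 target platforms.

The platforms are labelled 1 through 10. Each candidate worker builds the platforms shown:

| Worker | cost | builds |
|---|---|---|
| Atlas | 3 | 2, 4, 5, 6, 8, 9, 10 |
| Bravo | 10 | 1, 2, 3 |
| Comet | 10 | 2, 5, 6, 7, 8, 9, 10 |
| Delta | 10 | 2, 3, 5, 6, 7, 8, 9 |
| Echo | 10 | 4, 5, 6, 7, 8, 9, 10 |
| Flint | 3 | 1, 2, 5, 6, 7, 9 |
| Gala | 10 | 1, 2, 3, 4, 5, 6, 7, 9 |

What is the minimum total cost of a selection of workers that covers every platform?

13

Atlas, Gala together cover every platform (Atlas ∪ Gala = {1, 2, 3, 4, 5, 6, 7, 8, 9, 10}); total cost 3 + 10 = 13.
The greedy pick Atlas, Flint, Bravo costs 16; no covering selection beats 13.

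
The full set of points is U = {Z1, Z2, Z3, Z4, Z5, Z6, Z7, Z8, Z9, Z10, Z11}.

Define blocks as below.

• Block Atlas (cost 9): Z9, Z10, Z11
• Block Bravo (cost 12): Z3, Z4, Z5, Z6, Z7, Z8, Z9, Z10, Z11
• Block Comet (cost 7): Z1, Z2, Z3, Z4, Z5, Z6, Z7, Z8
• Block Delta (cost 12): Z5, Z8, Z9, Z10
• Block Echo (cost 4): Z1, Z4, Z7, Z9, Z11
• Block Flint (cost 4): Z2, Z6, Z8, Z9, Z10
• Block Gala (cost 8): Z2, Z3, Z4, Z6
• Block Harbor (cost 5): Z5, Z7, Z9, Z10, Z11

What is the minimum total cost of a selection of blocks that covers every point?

Comet, Harbor together cover every point (Comet ∪ Harbor = {Z1, Z2, Z3, Z4, Z5, Z6, Z7, Z8, Z9, Z10, Z11}); total cost 7 + 5 = 12.
The greedy pick Echo, Flint, Comet costs 15; no covering selection beats 12.

12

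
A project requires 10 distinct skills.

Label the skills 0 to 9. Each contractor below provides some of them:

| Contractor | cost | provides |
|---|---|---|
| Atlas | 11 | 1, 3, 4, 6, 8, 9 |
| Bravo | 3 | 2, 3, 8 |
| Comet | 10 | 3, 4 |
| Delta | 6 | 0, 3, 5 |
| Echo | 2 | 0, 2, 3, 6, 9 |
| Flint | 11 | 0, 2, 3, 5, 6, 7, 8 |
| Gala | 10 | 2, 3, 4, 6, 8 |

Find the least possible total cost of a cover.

Atlas, Flint together cover every skill (Atlas ∪ Flint = {0, 1, 2, 3, 4, 5, 6, 7, 8, 9}); total cost 11 + 11 = 22.
The greedy pick Echo, Bravo, Atlas, Flint costs 27; no covering selection beats 22.

22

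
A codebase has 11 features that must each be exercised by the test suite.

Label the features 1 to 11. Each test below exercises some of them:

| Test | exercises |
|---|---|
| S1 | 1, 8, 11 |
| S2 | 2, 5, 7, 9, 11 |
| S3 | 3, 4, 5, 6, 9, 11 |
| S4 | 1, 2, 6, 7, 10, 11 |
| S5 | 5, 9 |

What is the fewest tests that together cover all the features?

Take {S1, S3, S4}. Their union is {1, 2, 3, 4, 5, 6, 7, 8, 9, 10, 11}, which is all 11 features.
Only S3 contains 3, so S3 is forced; the remaining 5 features need at least 2 more tests (each remaining test adds at most 4) — so at least 3 tests are needed, and 3 is optimal.

3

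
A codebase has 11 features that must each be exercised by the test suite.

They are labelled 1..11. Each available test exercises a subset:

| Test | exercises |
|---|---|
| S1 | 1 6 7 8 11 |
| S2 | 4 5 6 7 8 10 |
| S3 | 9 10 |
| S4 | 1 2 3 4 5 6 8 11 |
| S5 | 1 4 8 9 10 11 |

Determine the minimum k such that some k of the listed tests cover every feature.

3

S2 and S3 and S4 together: S2 ∪ S3 ∪ S4 = {1, 2, 3, 4, 5, 6, 7, 8, 9, 10, 11} — every feature is covered.
Only S4 contains 2, so S4 is forced; the remaining 3 features need at least 2 more tests (each remaining test adds at most 2) — so at least 3 tests are needed, and 3 is optimal.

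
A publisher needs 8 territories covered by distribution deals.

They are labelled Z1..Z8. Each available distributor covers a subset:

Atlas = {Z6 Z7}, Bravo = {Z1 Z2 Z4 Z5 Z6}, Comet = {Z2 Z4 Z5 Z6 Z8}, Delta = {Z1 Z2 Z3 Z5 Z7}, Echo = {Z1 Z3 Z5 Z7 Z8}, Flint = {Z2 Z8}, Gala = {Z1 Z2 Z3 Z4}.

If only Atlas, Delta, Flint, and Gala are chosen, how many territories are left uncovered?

Union of Atlas, Delta, Flint, Gala = {Z1, Z2, Z3, Z4, Z5, Z6, Z7, Z8} — that's every territory, so 0 are uncovered.

0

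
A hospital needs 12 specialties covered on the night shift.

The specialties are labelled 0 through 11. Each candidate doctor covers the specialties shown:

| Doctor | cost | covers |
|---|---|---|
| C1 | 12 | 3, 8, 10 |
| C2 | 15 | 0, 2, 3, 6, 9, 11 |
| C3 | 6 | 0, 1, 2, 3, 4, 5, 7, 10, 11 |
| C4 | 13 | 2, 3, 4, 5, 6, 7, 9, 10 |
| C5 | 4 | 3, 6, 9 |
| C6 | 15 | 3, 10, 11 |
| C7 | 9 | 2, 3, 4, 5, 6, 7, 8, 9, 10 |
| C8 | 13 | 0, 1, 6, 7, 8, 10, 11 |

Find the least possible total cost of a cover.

15

C3, C7 together cover every specialty (C3 ∪ C7 = {0, 1, 2, 3, 4, 5, 6, 7, 8, 9, 10, 11}); total cost 6 + 9 = 15.
The greedy pick C3, C5, C7 costs 19; no covering selection beats 15.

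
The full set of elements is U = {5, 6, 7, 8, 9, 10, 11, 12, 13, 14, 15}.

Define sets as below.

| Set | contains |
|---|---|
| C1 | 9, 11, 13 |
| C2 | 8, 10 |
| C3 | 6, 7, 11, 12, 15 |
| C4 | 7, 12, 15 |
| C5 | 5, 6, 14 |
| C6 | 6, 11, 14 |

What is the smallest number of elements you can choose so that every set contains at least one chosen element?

The 4 elements {6, 7, 10, 13} hit every set.
The sets C1, C2, C4, C5 are pairwise disjoint, so any hitting set needs a separate element for each — at least 4. Hence 4 is optimal.

4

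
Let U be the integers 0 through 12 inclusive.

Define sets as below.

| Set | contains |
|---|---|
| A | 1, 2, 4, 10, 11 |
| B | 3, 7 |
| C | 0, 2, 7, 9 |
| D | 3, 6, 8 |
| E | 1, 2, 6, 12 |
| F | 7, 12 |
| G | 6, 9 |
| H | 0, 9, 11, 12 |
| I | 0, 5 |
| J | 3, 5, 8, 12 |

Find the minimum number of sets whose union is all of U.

A and C and D and J together: A ∪ C ∪ D ∪ J = {0, 1, 2, 3, 4, 5, 6, 7, 8, 9, 10, 11, 12} — every point is covered.
No 3 of the 10 sets cover everything (all 120 combinations miss at least one point), so 4 is optimal.

4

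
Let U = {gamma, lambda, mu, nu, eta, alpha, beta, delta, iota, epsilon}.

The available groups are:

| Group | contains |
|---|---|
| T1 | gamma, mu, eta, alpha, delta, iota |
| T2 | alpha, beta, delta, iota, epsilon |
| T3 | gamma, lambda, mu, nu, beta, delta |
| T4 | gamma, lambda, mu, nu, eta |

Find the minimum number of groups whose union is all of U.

2

Take {T2, T4}. Their union is {gamma, lambda, mu, nu, eta, alpha, beta, delta, iota, epsilon}, which is all 10 points.
No single group has all 10 points (the largest, T1, has 6), so 2 is optimal.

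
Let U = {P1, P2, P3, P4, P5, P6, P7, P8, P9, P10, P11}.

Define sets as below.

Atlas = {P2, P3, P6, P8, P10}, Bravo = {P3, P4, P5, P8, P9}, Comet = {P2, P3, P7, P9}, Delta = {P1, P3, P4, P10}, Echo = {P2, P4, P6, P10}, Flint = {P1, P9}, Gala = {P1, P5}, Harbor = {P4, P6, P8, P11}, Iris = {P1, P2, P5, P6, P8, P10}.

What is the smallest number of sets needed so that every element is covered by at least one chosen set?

3

Comet and Harbor and Iris together: Comet ∪ Harbor ∪ Iris = {P1, P2, P3, P4, P5, P6, P7, P8, P9, P10, P11} — every element is covered.
Only Comet contains P7, so Comet is forced; the remaining 7 elements need at least 2 more sets (each remaining set adds at most 5) — so at least 3 sets are needed, and 3 is optimal.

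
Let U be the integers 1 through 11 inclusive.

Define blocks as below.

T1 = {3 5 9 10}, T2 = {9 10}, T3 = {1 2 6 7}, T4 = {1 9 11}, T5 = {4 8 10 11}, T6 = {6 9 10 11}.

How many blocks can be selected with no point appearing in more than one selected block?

2

T2, T3 are pairwise disjoint (T2={9,10}; T3={1,2,6,7}).
Every remaining block overlaps one of these, and no 3 of the listed blocks are pairwise disjoint, so 2 is the maximum.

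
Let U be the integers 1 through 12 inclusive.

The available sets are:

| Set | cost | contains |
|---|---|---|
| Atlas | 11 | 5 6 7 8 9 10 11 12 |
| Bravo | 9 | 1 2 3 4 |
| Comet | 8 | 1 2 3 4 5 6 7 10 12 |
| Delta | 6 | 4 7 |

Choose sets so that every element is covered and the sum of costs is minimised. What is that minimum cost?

Atlas, Comet together cover every element (Atlas ∪ Comet = {1, 2, 3, 4, 5, 6, 7, 8, 9, 10, 11, 12}); total cost 11 + 8 = 19.
No covering selection has total cost below 19.

19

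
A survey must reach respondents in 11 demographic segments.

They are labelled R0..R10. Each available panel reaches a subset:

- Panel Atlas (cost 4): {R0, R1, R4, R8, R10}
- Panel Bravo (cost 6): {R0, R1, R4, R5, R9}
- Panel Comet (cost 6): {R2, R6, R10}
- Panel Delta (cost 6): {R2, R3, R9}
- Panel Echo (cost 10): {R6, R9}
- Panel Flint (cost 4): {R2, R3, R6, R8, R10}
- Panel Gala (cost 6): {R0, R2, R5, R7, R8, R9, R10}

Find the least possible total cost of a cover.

Atlas, Flint, Gala together cover every segment (Atlas ∪ Flint ∪ Gala = {R0, R1, R2, R3, R4, R5, R6, R7, R8, R9, R10}); total cost 4 + 4 + 6 = 14.
No covering selection has total cost below 14.

14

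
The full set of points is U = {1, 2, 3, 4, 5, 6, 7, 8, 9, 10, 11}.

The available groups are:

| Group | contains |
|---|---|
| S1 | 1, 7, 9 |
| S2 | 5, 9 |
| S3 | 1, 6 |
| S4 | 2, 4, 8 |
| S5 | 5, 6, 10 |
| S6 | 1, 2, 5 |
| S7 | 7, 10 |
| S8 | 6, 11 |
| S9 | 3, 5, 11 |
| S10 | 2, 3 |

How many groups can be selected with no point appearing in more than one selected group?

4

S2, S3, S7, S10 are pairwise disjoint (S2={5,9}; S3={1,6}; S7={7,10}; S10={2,3}).
Every remaining group overlaps one of these, and no 5 of the listed groups are pairwise disjoint, so 4 is the maximum.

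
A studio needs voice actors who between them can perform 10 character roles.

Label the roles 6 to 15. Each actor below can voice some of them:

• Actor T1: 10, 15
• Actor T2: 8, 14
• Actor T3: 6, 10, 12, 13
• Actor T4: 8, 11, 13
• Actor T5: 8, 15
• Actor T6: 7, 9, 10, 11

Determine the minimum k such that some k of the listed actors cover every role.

T2 and T3 and T5 and T6 together: T2 ∪ T3 ∪ T5 ∪ T6 = {6, 7, 8, 9, 10, 11, 12, 13, 14, 15} — every role is covered.
No 3 of the 6 actors cover everything (all 20 combinations miss at least one role), so 4 is optimal.

4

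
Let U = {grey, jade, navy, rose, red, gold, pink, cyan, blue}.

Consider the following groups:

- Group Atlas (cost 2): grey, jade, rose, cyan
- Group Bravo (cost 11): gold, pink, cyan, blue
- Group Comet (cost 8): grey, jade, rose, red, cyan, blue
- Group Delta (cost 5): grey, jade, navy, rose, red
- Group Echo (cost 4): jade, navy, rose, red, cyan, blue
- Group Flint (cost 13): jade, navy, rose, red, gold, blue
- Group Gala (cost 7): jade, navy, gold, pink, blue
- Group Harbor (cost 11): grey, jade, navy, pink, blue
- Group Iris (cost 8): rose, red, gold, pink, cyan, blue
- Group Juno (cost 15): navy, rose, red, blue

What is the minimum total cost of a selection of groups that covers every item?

13

Atlas, Echo, Gala together cover every item (Atlas ∪ Echo ∪ Gala = {grey, jade, navy, rose, red, gold, pink, cyan, blue}); total cost 2 + 4 + 7 = 13.
No covering selection has total cost below 13.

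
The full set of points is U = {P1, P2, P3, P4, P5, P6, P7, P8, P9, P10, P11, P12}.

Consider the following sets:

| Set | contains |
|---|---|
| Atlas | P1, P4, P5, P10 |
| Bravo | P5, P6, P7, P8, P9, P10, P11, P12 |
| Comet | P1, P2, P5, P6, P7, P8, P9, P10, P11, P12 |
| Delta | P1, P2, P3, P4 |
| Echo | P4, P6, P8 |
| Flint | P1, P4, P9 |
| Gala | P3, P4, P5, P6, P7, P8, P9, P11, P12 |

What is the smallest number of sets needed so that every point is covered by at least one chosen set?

Take {Comet, Delta}. Their union is {P1, P2, P3, P4, P5, P6, P7, P8, P9, P10, P11, P12}, which is all 12 points.
No single set has all 12 points (the largest, Comet, has 10), so 2 is optimal.

2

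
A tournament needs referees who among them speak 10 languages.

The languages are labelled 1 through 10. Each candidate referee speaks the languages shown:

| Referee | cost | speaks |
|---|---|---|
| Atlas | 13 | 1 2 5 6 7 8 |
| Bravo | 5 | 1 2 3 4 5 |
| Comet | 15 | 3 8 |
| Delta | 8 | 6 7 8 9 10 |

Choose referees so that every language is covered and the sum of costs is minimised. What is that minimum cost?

13

Bravo, Delta together cover every language (Bravo ∪ Delta = {1, 2, 3, 4, 5, 6, 7, 8, 9, 10}); total cost 5 + 8 = 13.
No covering selection has total cost below 13.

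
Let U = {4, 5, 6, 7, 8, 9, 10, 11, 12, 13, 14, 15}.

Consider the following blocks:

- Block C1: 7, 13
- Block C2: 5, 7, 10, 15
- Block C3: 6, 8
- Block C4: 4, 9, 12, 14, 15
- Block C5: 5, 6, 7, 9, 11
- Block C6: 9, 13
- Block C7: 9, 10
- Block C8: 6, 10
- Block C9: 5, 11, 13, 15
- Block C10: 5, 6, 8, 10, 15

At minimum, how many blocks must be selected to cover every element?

C2, C3, C4, and C9 cover everything between them: the union {4, 5, 6, 7, 8, 9, 10, 11, 12, 13, 14, 15} is all of U.
No 3 of the 10 blocks cover everything (all 120 combinations miss at least one element), so 4 is optimal.

4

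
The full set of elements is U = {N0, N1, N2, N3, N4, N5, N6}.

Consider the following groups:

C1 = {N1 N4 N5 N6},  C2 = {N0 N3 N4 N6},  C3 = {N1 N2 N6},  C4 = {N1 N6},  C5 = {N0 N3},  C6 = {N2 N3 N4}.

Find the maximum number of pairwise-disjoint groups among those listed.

2

C1, C5 are pairwise disjoint (C1={N1,N4,N5,N6}; C5={N0,N3}).
Every remaining group overlaps one of these, and no 3 of the listed groups are pairwise disjoint, so 2 is the maximum.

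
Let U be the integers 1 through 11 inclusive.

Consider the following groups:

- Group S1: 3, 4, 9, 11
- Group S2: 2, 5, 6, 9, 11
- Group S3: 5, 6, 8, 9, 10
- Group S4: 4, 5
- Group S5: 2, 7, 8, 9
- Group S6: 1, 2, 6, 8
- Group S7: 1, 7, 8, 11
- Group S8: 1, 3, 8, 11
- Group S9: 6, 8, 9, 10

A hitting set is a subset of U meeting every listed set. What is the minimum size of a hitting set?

Take H = {4, 6, 8}. Each listed group contains at least one of these, so H is a hitting set of size 3.
No choice of 2 points meets every group, so 3 is the minimum.

3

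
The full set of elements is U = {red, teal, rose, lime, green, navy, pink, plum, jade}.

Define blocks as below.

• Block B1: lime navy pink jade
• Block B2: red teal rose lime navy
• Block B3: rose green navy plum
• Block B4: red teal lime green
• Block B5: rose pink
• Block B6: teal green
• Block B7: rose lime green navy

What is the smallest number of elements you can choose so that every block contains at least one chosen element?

Take H = {rose, green, jade}. Each listed block contains at least one of these, so H is a hitting set of size 3.
No choice of 2 elements meets every block, so 3 is the minimum.

3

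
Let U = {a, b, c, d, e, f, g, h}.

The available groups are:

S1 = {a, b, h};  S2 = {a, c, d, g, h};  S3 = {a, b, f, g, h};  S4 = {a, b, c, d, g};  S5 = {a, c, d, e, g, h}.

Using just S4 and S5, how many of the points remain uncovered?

Union of S4, S5 = {a, b, c, d, e, g, h}.
Not covered: f — 1 point.

1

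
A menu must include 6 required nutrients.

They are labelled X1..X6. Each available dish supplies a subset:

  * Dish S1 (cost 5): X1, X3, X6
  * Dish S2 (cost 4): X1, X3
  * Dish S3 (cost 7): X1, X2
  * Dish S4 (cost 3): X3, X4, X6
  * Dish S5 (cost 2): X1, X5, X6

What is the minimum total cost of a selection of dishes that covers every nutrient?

12

S3, S4, S5 together cover every nutrient (S3 ∪ S4 ∪ S5 = {X1, X2, X3, X4, X5, X6}); total cost 7 + 3 + 2 = 12.
No covering selection has total cost below 12.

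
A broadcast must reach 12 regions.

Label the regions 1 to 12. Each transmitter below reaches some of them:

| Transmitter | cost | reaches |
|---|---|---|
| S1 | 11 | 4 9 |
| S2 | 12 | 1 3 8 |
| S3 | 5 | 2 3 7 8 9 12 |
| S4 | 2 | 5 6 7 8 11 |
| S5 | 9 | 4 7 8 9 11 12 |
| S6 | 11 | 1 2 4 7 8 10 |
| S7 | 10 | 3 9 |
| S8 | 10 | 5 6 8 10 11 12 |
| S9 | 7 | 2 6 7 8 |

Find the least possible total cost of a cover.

S3, S4, S6 together cover every region (S3 ∪ S4 ∪ S6 = {1, 2, 3, 4, 5, 6, 7, 8, 9, 10, 11, 12}); total cost 5 + 2 + 11 = 18.
No covering selection has total cost below 18.

18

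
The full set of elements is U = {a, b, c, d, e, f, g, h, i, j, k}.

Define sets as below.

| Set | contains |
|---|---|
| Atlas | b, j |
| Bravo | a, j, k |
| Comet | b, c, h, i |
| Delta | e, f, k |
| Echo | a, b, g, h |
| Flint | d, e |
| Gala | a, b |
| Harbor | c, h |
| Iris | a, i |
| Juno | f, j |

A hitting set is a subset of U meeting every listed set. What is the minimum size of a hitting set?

4

Take T = {a, c, e, j}. Each listed set contains at least one of these, so T is a hitting set of size 4.
The sets Flint, Gala, Harbor, Juno are pairwise disjoint, so any hitting set needs a separate element for each — at least 4. Hence 4 is optimal.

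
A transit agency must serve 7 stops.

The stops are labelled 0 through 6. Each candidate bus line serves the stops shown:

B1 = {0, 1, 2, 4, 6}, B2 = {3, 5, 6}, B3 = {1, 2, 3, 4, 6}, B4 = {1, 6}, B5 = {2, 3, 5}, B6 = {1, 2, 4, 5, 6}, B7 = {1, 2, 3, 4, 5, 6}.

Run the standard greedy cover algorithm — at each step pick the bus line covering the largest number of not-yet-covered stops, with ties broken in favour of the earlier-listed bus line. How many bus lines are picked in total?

2

Greedy: pick B7 (covers 6 new) → pick B1 (covers 1 new). Total picks: 2.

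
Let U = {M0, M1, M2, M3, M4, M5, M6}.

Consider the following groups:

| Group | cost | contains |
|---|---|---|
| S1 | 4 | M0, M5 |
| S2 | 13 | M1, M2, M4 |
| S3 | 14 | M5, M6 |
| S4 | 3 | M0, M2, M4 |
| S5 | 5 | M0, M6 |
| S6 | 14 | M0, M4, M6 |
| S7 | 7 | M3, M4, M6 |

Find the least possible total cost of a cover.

24

S1, S2, S7 together cover every item (S1 ∪ S2 ∪ S7 = {M0, M1, M2, M3, M4, M5, M6}); total cost 4 + 13 + 7 = 24.
The greedy pick S4, S7, S1, S2 costs 27; no covering selection beats 24.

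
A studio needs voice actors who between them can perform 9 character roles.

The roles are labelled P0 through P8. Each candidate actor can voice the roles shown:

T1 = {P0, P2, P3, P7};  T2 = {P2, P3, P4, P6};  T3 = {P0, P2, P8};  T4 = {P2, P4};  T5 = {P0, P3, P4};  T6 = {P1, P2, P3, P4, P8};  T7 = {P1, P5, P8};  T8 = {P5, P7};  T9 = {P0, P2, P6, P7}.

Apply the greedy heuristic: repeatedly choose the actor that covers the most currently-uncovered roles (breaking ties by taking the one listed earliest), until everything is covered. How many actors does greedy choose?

3

Greedy: pick T6 (covers 5 new) → pick T9 (covers 3 new) → pick T7 (covers 1 new). Total picks: 3.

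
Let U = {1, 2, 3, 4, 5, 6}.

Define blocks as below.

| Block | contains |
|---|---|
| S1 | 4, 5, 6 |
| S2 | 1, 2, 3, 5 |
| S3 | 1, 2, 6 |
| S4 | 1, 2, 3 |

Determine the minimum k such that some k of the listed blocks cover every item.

2

Take {S1, S4}. Their union is {1, 2, 3, 4, 5, 6}, which is all 6 items.
No single block has all 6 items (the largest, S2, has 4), so 2 is optimal.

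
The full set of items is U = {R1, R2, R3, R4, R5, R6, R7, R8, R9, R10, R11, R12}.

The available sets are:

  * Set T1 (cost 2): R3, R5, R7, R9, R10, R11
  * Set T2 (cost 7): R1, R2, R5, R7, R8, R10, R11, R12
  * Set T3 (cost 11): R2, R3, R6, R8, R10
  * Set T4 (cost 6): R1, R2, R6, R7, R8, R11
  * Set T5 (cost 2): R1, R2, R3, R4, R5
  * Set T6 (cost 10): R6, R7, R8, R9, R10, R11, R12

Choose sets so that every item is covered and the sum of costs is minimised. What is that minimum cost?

T5, T6 together cover every item (T5 ∪ T6 = {R1, R2, R3, R4, R5, R6, R7, R8, R9, R10, R11, R12}); total cost 2 + 10 = 12.
The greedy pick T1, T5, T4, T2 costs 17; no covering selection beats 12.

12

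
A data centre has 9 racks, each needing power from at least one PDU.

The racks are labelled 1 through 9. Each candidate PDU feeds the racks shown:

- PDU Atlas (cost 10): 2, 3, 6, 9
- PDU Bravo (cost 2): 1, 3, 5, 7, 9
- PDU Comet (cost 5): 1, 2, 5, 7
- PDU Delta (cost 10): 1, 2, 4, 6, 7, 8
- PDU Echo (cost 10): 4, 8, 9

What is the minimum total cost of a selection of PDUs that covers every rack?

12

Bravo, Delta together cover every rack (Bravo ∪ Delta = {1, 2, 3, 4, 5, 6, 7, 8, 9}); total cost 2 + 10 = 12.
No covering selection has total cost below 12.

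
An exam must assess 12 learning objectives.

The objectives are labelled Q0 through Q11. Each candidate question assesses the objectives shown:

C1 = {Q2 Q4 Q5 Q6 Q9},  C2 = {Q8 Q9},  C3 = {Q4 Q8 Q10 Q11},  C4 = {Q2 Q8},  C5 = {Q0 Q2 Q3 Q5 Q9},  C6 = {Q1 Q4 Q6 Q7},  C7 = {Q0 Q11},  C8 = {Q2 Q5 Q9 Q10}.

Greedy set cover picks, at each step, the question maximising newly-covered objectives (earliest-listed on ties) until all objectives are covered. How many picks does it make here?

Greedy: pick C1 (covers 5 new) → pick C3 (covers 3 new) → pick C5 (covers 2 new) → pick C6 (covers 2 new). Total picks: 4.
(The true minimum cover uses only 3 questions, so greedy is not optimal here.)

4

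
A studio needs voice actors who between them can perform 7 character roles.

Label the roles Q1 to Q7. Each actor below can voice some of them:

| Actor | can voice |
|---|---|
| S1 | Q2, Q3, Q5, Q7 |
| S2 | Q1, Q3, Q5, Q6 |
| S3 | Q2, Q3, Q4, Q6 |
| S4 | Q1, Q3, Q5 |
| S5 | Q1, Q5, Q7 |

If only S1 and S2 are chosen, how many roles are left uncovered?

1

Union of S1, S2 = {Q1, Q2, Q3, Q5, Q6, Q7}.
Not covered: Q4 — 1 role.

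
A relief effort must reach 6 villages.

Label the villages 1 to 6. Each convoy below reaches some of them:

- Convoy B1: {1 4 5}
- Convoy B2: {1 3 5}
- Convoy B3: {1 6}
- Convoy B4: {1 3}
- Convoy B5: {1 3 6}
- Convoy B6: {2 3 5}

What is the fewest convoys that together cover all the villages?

B1 and B5 and B6 together: B1 ∪ B5 ∪ B6 = {1, 2, 3, 4, 5, 6} — every village is covered.
Only B6 contains 2, so B6 is forced; the remaining 3 villages need at least 2 more convoys (each remaining convoy adds at most 2) — so at least 3 convoys are needed, and 3 is optimal.

3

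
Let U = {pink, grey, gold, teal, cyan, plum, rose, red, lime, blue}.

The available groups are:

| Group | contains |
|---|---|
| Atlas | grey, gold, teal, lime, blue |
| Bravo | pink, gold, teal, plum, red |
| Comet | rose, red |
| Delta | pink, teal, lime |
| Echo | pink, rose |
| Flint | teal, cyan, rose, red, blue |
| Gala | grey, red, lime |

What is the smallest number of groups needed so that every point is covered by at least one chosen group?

Bravo and Flint and Gala together: Bravo ∪ Flint ∪ Gala = {pink, grey, gold, teal, cyan, plum, rose, red, lime, blue} — every point is covered.
Only Flint contains cyan, so Flint is forced; the remaining 5 points need at least 2 more groups (each remaining group adds at most 3) — so at least 3 groups are needed, and 3 is optimal.

3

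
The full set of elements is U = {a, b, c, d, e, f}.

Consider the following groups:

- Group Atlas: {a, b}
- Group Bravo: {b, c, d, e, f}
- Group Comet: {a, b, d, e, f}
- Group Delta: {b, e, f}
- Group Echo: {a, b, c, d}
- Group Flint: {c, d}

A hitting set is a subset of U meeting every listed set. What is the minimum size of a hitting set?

2

Take H = {b, d}. Each listed group contains at least one of these, so H is a hitting set of size 2.
The groups Delta, Flint are pairwise disjoint, so any hitting set needs a separate element for each — at least 2. Hence 2 is optimal.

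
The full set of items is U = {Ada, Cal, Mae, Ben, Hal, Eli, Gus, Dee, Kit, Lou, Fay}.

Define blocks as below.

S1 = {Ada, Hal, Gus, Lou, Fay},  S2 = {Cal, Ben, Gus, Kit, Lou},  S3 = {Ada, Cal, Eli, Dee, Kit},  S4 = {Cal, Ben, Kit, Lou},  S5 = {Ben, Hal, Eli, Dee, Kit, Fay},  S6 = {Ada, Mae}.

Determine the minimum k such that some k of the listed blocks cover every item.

3

S2, S5, and S6 cover everything between them: the union {Ada, Cal, Mae, Ben, Hal, Eli, Gus, Dee, Kit, Lou, Fay} is all of U.
Only S6 contains Mae, so S6 is forced; the remaining 9 items need at least 2 more blocks (each remaining block adds at most 6) — so at least 3 blocks are needed, and 3 is optimal.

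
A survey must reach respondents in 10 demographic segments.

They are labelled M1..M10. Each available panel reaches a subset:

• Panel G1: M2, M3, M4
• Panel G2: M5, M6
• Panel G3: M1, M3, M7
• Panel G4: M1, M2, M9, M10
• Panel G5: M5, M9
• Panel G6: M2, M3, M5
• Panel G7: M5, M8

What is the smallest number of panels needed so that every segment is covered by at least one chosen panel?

G1 and G2 and G3 and G4 and G7 together: G1 ∪ G2 ∪ G3 ∪ G4 ∪ G7 = {M1, M2, M3, M4, M5, M6, M7, M8, M9, M10} — every segment is covered.
No 4 of the 7 panels cover everything (all 35 combinations miss at least one segment), so 5 is optimal.

5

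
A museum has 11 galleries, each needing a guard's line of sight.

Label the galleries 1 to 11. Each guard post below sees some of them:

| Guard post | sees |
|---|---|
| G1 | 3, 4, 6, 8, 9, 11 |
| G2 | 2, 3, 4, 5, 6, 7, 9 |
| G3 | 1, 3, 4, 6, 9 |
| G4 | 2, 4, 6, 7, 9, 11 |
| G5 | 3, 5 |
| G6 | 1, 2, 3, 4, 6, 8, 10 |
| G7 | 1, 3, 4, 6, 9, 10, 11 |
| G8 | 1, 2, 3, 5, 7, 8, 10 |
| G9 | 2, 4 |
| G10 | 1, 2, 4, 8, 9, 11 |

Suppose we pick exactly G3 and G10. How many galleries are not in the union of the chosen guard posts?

Union of G3, G10 = {1, 2, 3, 4, 6, 8, 9, 11}.
Not covered: 5, 7, 10 — 3 galleries.

3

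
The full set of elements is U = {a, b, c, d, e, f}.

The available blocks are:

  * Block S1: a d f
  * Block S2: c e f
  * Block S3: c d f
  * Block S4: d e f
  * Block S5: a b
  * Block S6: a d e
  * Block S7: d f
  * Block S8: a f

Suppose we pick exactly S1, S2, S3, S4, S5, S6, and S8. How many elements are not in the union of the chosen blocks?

0

Union of S1, S2, S3, S4, S5, S6, S8 = {a, b, c, d, e, f} — that's every element, so 0 are uncovered.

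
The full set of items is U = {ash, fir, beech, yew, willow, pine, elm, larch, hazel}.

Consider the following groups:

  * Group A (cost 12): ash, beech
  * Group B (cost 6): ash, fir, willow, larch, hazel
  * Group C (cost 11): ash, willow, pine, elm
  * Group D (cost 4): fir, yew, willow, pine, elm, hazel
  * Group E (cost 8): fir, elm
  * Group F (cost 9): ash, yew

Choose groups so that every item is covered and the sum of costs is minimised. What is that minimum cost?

22

A, B, D together cover every item (A ∪ B ∪ D = {ash, fir, beech, yew, willow, pine, elm, larch, hazel}); total cost 12 + 6 + 4 = 22.
No covering selection has total cost below 22.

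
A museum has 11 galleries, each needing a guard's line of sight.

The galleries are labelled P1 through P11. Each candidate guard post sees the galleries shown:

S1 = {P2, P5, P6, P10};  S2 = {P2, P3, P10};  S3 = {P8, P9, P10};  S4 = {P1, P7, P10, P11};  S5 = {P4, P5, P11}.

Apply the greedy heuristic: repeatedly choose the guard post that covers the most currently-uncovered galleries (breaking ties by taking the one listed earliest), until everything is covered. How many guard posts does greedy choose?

5

Greedy: pick S1 (covers 4 new) → pick S4 (covers 3 new) → pick S3 (covers 2 new) → pick S2 (covers 1 new) → pick S5 (covers 1 new). Total picks: 5.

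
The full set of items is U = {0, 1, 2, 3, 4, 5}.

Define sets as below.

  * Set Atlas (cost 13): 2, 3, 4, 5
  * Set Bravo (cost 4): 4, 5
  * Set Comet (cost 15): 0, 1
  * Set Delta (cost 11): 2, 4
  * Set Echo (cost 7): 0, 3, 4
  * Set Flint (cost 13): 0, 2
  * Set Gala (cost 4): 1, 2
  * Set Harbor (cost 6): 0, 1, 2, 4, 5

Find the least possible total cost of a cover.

Echo, Harbor together cover every item (Echo ∪ Harbor = {0, 1, 2, 3, 4, 5}); total cost 7 + 6 = 13.
No covering selection has total cost below 13.

13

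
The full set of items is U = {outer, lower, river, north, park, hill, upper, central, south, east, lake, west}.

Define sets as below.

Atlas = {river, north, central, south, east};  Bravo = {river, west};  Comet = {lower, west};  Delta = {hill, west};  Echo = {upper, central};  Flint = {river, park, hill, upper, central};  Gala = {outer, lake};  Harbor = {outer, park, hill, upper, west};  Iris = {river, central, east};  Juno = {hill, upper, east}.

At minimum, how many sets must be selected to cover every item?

4

Atlas, Comet, Gala, and Harbor cover everything between them: the union {outer, lower, river, north, park, hill, upper, central, south, east, lake, west} is all of U.
No 3 of the 10 sets cover everything (all 120 combinations miss at least one item), so 4 is optimal.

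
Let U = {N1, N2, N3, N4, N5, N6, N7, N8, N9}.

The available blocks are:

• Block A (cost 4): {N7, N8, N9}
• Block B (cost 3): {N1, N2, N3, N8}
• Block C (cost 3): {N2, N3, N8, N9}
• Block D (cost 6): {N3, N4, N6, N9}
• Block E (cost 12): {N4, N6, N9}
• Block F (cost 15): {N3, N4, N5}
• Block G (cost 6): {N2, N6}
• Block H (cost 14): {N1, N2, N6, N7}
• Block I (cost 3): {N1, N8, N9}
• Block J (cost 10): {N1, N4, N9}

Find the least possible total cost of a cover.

28

A, B, F, G together cover every point (A ∪ B ∪ F ∪ G = {N1, N2, N3, N4, N5, N6, N7, N8, N9}); total cost 4 + 3 + 15 + 6 = 28.
No covering selection has total cost below 28.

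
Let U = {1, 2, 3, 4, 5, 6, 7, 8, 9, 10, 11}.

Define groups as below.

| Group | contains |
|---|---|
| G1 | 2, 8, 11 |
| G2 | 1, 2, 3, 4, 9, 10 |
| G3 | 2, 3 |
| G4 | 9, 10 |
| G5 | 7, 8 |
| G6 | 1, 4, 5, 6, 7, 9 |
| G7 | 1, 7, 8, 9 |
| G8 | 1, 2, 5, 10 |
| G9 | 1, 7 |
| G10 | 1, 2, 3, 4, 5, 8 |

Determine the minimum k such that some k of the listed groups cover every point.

G1, G2, and G6 cover everything between them: the union {1, 2, 3, 4, 5, 6, 7, 8, 9, 10, 11} is all of U.
Only G6 contains 6, so G6 is forced; the remaining 5 points need at least 2 more groups (each remaining group adds at most 3) — so at least 3 groups are needed, and 3 is optimal.

3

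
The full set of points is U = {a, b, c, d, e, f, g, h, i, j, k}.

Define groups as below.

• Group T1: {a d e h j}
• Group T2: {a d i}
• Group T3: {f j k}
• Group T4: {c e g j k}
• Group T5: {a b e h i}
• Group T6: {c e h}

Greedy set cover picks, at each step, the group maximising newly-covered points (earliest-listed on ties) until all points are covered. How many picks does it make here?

Greedy: pick T1 (covers 5 new) → pick T4 (covers 3 new) → pick T5 (covers 2 new) → pick T3 (covers 1 new). Total picks: 4.

4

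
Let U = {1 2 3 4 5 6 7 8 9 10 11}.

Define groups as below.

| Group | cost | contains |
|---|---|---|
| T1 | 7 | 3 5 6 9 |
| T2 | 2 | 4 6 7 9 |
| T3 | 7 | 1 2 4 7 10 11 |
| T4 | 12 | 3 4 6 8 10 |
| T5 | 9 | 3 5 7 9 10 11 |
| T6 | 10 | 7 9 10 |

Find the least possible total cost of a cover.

T1, T3, T4 together cover every item (T1 ∪ T3 ∪ T4 = {1, 2, 3, 4, 5, 6, 7, 8, 9, 10, 11}); total cost 7 + 7 + 12 = 26.
The greedy pick T2, T3, T1, T4 costs 28; no covering selection beats 26.

26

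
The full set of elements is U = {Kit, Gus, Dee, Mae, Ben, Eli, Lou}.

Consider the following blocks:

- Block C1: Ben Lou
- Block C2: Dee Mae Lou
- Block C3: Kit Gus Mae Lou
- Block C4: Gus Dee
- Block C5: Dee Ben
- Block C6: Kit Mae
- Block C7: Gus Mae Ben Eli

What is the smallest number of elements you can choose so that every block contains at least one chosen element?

3

Take H = {Gus, Mae, Ben}. Each listed block contains at least one of these, so H is a hitting set of size 3.
The blocks C1, C4, C6 are pairwise disjoint, so any hitting set needs a separate element for each — at least 3. Hence 3 is optimal.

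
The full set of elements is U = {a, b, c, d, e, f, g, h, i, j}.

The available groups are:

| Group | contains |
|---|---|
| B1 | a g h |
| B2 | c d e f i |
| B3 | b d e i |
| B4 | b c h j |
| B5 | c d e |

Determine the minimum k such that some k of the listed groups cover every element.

3

B1 and B2 and B4 together: B1 ∪ B2 ∪ B4 = {a, b, c, d, e, f, g, h, i, j} — every element is covered.
Only B1 contains a, so B1 is forced; the remaining 7 elements need at least 2 more groups (each remaining group adds at most 5) — so at least 3 groups are needed, and 3 is optimal.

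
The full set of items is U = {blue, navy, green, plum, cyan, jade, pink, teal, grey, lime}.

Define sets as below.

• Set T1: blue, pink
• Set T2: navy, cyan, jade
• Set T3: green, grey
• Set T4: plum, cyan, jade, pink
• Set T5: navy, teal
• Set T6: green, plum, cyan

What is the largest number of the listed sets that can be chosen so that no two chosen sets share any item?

3

T1, T5, T6 are pairwise disjoint (T1={blue,pink}; T5={navy,teal}; T6={green,plum,cyan}).
Every remaining set overlaps one of these, and no 4 of the listed sets are pairwise disjoint, so 3 is the maximum.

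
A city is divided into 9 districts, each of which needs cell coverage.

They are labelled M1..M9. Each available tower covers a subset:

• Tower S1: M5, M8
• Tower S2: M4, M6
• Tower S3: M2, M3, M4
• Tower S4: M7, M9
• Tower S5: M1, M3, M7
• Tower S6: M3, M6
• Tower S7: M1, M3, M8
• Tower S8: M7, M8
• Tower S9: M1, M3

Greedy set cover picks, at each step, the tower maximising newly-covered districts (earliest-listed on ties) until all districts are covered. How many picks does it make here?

5

Greedy: pick S3 (covers 3 new) → pick S1 (covers 2 new) → pick S4 (covers 2 new) → pick S2 (covers 1 new) → pick S5 (covers 1 new). Total picks: 5.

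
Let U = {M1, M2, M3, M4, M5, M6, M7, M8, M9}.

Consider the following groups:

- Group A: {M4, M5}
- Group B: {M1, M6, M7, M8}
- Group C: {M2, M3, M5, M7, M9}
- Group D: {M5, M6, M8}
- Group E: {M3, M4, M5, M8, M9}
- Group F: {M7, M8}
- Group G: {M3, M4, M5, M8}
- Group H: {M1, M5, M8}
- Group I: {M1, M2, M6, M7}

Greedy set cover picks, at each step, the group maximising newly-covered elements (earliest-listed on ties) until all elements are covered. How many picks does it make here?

3

Greedy: pick C (covers 5 new) → pick B (covers 3 new) → pick A (covers 1 new). Total picks: 3.
(The true minimum cover uses only 2 groups, so greedy is not optimal here.)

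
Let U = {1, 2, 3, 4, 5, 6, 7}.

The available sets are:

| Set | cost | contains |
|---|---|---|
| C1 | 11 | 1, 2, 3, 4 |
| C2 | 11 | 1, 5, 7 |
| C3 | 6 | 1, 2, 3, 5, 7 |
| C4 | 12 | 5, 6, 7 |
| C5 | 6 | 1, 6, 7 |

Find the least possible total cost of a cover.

23

C1, C4 together cover every point (C1 ∪ C4 = {1, 2, 3, 4, 5, 6, 7}); total cost 11 + 12 = 23.
No covering selection has total cost below 23.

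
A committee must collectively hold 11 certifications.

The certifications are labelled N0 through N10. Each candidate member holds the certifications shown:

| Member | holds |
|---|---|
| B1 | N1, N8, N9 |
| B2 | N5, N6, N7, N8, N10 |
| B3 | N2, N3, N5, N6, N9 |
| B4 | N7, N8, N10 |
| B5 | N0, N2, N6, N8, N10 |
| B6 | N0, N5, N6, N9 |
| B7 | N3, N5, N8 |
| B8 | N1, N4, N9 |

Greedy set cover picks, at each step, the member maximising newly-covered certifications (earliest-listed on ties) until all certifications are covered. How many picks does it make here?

4

Greedy: pick B2 (covers 5 new) → pick B3 (covers 3 new) → pick B8 (covers 2 new) → pick B5 (covers 1 new). Total picks: 4.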